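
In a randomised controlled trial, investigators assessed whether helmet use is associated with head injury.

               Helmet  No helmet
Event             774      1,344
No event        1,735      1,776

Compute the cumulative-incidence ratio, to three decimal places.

Reading the table with exposure as columns: a = 774 (Helmet, case), b = 1735 (Helmet, non-case), c = 1344 (No helmet, case), d = 1776.
Risk in exposed = 774/2509 = 0.30849; risk in unexposed = 1344/3120 = 0.43077.
RR = 0.30849 / 0.43077 = 0.71614
The risk is 28% lower among the exposed than among the unexposed.

0.716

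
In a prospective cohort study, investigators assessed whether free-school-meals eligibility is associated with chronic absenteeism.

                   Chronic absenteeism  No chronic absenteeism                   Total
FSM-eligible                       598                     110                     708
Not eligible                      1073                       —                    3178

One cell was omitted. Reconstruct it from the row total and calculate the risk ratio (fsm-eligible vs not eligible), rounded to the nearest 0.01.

2.50

The missing cell is in the unexposed row: 3178 − 1073 = 2105.
So a = 598, b = 110, c = 1073, d = 2105.
RR = [a/(a+b)] / [c/(c+d)] = (598/708) / (1073/3178) = 0.84463/0.33763 = 2.50162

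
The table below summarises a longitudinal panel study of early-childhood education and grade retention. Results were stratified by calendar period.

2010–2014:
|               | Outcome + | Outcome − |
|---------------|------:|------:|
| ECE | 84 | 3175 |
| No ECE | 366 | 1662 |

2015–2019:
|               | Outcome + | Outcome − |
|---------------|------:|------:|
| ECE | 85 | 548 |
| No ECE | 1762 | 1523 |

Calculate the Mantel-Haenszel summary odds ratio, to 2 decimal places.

OR_MH = Σ(aᵢdᵢ/nᵢ) / Σ(bᵢcᵢ/nᵢ), where nᵢ is the stratum total.
Stratum 1 (2010–2014): n = 5287; a·d/n = 84·1662/5287 = 26.4059; b·c/n = 3175·366/5287 = 219.7938
Stratum 2 (2015–2019): n = 3918; a·d/n = 85·1523/3918 = 33.0411; b·c/n = 548·1762/3918 = 246.4461
OR_MH = (26.4059 + 33.0411) / (219.7938 + 246.4461) = 59.4470 / 466.2400 = 0.12750

0.13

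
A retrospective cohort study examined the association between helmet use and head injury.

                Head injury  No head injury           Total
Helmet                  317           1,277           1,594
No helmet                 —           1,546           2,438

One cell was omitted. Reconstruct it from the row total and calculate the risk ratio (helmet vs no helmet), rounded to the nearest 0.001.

The missing cell is in the unexposed row: 2438 − 1546 = 892.
So a = 317, b = 1277, c = 892, d = 1546.
RR = [a/(a+b)] / [c/(c+d)] = (317/1594) / (892/2438) = 0.19887/0.36587 = 0.54355

0.544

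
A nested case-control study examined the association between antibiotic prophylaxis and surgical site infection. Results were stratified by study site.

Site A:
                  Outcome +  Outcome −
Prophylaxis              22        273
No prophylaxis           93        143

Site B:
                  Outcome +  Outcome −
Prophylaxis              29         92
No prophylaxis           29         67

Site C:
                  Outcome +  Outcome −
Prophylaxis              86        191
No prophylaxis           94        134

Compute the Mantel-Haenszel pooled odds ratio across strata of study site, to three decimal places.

OR_MH = Σ(aᵢdᵢ/nᵢ) / Σ(bᵢcᵢ/nᵢ), where nᵢ is the stratum total.
Stratum 1 (Site A): n = 531; a·d/n = 22·143/531 = 5.9247; b·c/n = 273·93/531 = 47.8136
Stratum 2 (Site B): n = 217; a·d/n = 29·67/217 = 8.9539; b·c/n = 92·29/217 = 12.2949
Stratum 3 (Site C): n = 505; a·d/n = 86·134/505 = 22.8198; b·c/n = 191·94/505 = 35.5525
OR_MH = (5.9247 + 8.9539 + 22.8198) / (47.8136 + 12.2949 + 35.5525) = 37.6984 / 95.6610 = 0.39408

0.394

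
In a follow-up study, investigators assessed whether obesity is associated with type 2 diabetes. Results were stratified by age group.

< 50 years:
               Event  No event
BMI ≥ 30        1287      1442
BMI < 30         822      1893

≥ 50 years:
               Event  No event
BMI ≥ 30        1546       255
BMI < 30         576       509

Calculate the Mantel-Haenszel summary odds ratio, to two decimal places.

2.68

OR_MH = Σ(aᵢdᵢ/nᵢ) / Σ(bᵢcᵢ/nᵢ), where nᵢ is the stratum total.
Stratum 1 (< 50 years): n = 5444; a·d/n = 1287·1893/5444 = 447.5186; b·c/n = 1442·822/5444 = 217.7303
Stratum 2 (≥ 50 years): n = 2886; a·d/n = 1546·509/2886 = 272.6660; b·c/n = 255·576/2886 = 50.8940
OR_MH = (447.5186 + 272.6660) / (217.7303 + 50.8940) = 720.1845 / 268.6243 = 2.68101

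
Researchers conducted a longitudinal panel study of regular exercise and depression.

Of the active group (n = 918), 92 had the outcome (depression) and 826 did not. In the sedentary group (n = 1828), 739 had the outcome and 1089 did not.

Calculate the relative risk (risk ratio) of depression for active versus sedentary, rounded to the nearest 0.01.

0.25

From the description: a = 92, b = 826, c = 739, d = 1089.
Risk in exposed = 92/918 = 0.10022; risk in unexposed = 739/1828 = 0.40427.
RR = 0.10022 / 0.40427 = 0.24790
The risk is 75% lower among the exposed than among the unexposed.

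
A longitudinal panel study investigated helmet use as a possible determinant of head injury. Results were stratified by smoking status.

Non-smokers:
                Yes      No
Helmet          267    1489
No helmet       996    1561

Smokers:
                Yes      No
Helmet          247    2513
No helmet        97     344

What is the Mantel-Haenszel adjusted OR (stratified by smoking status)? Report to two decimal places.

OR_MH = Σ(aᵢdᵢ/nᵢ) / Σ(bᵢcᵢ/nᵢ), where nᵢ is the stratum total.
Stratum 1 (Non-smokers): n = 4313; a·d/n = 267·1561/4313 = 96.6351; b·c/n = 1489·996/4313 = 343.8544
Stratum 2 (Smokers): n = 3201; a·d/n = 247·344/3201 = 26.5442; b·c/n = 2513·97/3201 = 76.1515
OR_MH = (96.6351 + 26.5442) / (343.8544 + 76.1515) = 123.1793 / 420.0059 = 0.29328

0.29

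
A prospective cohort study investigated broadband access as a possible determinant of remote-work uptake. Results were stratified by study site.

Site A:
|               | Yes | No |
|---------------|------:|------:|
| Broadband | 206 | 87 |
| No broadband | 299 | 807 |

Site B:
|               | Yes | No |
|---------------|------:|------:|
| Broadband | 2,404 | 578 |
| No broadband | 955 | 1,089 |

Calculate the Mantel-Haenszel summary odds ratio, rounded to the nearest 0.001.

4.981

OR_MH = Σ(aᵢdᵢ/nᵢ) / Σ(bᵢcᵢ/nᵢ), where nᵢ is the stratum total.
Stratum 1 (Site A): n = 1399; a·d/n = 206·807/1399 = 118.8292; b·c/n = 87·299/1399 = 18.5940
Stratum 2 (Site B): n = 5026; a·d/n = 2404·1089/5026 = 520.8826; b·c/n = 578·955/5026 = 109.8269
OR_MH = (118.8292 + 520.8826) / (18.5940 + 109.8269) = 639.7118 / 128.4209 = 4.98137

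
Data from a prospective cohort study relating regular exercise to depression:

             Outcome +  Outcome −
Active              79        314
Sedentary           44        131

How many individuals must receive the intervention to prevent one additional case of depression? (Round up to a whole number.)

Risk in treated group = 79/393 = 0.20102; risk in control = 44/175 = 0.25143.
Absolute risk reduction = 0.25143 − 0.20102 = 0.05041
NNT = 1 / ARR = 1 / 0.05041 = 19.837 → round up → 20

20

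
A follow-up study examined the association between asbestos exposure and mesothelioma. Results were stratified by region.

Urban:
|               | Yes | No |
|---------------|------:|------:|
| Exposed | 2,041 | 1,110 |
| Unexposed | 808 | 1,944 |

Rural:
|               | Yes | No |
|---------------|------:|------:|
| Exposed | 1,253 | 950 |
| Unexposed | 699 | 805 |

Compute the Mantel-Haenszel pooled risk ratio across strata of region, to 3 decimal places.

RR_MH = Σ(aᵢ·n₀ᵢ/nᵢ) / Σ(cᵢ·n₁ᵢ/nᵢ), with n₁ᵢ = aᵢ+bᵢ (exposed), n₀ᵢ = cᵢ+dᵢ (unexposed), nᵢ = n₁ᵢ+n₀ᵢ.
Stratum 1 (Urban): n₁ = 3151, n₀ = 2752, n = 5903; a·n₀/n = 2041·2752/5903 = 951.5216; c·n₁/n = 808·3151/5903 = 431.3075
Stratum 2 (Rural): n₁ = 2203, n₀ = 1504, n = 3707; a·n₀/n = 1253·1504/3707 = 508.3658; c·n₁/n = 699·2203/3707 = 415.4025
RR_MH = (951.5216 + 508.3658) / (431.3075 + 415.4025) = 1459.8874 / 846.7100 = 1.72419

1.724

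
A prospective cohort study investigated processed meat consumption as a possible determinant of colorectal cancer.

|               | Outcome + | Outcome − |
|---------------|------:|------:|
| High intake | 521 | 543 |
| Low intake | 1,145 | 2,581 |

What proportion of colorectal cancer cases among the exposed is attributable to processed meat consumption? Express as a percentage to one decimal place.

37.2

Cells: a = 521, b = 543, c = 1145, d = 2581.
Risk in exposed = 521/1064 = 0.48966; risk in unexposed = 1145/3726 = 0.30730.
RR = 0.48966/0.30730 = 1.59343
AR% = (RR − 1)/RR × 100 = (1.59343 − 1)/1.59343 × 100 = 37.2424%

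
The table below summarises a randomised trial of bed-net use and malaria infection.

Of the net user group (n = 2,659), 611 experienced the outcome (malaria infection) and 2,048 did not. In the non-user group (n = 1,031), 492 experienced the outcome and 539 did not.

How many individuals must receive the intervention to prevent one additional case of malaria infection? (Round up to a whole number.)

Risk in treated group = 611/2659 = 0.22979; risk in control = 492/1031 = 0.47721.
Absolute risk reduction = 0.47721 − 0.22979 = 0.24742
NNT = 1 / ARR = 1 / 0.24742 = 4.042 → round up → 5

5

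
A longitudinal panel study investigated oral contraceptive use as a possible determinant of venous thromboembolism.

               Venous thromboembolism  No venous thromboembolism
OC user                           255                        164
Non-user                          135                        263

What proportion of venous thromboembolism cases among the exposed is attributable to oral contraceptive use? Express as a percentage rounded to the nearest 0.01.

44.27

Cells: a = 255, b = 164, c = 135, d = 263.
Risk in exposed = 255/419 = 0.60859; risk in unexposed = 135/398 = 0.33920.
RR = 0.60859/0.33920 = 1.79422
AR% = (RR − 1)/RR × 100 = (1.79422 − 1)/1.79422 × 100 = 44.2654%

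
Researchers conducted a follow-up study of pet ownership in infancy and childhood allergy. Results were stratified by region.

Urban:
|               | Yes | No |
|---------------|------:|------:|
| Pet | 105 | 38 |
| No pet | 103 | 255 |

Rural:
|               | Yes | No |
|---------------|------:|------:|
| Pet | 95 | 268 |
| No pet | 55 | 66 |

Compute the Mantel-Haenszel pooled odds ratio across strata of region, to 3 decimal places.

1.735

OR_MH = Σ(aᵢdᵢ/nᵢ) / Σ(bᵢcᵢ/nᵢ), where nᵢ is the stratum total.
Stratum 1 (Urban): n = 501; a·d/n = 105·255/501 = 53.4431; b·c/n = 38·103/501 = 7.8124
Stratum 2 (Rural): n = 484; a·d/n = 95·66/484 = 12.9545; b·c/n = 268·55/484 = 30.4545
OR_MH = (53.4431 + 12.9545) / (7.8124 + 30.4545) = 66.3977 / 38.2669 = 1.73512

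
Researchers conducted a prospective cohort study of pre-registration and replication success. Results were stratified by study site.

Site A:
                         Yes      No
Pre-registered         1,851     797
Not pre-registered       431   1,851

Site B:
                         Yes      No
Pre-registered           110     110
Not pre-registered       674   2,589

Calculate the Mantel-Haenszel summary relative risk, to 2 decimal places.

RR_MH = Σ(aᵢ·n₀ᵢ/nᵢ) / Σ(cᵢ·n₁ᵢ/nᵢ), with n₁ᵢ = aᵢ+bᵢ (exposed), n₀ᵢ = cᵢ+dᵢ (unexposed), nᵢ = n₁ᵢ+n₀ᵢ.
Stratum 1 (Site A): n₁ = 2648, n₀ = 2282, n = 4930; a·n₀/n = 1851·2282/4930 = 856.7915; c·n₁/n = 431·2648/4930 = 231.4986
Stratum 2 (Site B): n₁ = 220, n₀ = 3263, n = 3483; a·n₀/n = 110·3263/3483 = 103.0520; c·n₁/n = 674·220/3483 = 42.5725
RR_MH = (856.7915 + 103.0520) / (231.4986 + 42.5725) = 959.8434 / 274.0711 = 3.50217

3.50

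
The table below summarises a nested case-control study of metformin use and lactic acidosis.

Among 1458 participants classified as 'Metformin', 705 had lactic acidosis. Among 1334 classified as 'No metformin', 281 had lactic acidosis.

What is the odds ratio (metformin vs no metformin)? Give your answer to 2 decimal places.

From the description: a = 705, b = 753, c = 281, d = 1053.
OR = (a·d)/(b·c) = (705 × 1053) / (753 × 281) = 742365 / 211593 = 3.50846
The odds of lactic acidosis are about 3.51 times as high in the metformin group.

3.51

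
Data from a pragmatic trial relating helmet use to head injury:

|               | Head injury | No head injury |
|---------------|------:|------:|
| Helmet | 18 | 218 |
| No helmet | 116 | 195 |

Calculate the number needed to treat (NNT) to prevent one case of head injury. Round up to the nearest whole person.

Risk in treated group = 18/236 = 0.07627; risk in control = 116/311 = 0.37299.
Absolute risk reduction = 0.37299 − 0.07627 = 0.29672
NNT = 1 / ARR = 1 / 0.29672 = 3.370 → round up → 4

4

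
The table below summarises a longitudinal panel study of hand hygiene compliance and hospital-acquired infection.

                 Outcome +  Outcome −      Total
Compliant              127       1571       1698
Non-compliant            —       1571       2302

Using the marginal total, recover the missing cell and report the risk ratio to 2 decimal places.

0.24

The missing cell is in the unexposed row: 2302 − 1571 = 731.
So a = 127, b = 1571, c = 731, d = 1571.
RR = [a/(a+b)] / [c/(c+d)] = (127/1698) / (731/2302) = 0.07479/0.31755 = 0.23553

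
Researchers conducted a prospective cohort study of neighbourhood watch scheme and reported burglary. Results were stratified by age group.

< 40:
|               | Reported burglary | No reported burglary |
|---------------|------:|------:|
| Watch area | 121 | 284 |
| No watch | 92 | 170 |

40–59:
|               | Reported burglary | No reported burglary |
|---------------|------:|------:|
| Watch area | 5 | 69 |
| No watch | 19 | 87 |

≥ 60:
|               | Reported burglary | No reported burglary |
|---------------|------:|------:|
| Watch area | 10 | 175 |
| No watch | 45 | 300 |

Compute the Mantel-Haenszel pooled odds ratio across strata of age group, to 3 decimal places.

OR_MH = Σ(aᵢdᵢ/nᵢ) / Σ(bᵢcᵢ/nᵢ), where nᵢ is the stratum total.
Stratum 1 (< 40): n = 667; a·d/n = 121·170/667 = 30.8396; b·c/n = 284·92/667 = 39.1724
Stratum 2 (40–59): n = 180; a·d/n = 5·87/180 = 2.4167; b·c/n = 69·19/180 = 7.2833
Stratum 3 (≥ 60): n = 530; a·d/n = 10·300/530 = 5.6604; b·c/n = 175·45/530 = 14.8585
OR_MH = (30.8396 + 2.4167 + 5.6604) / (39.1724 + 7.2833 + 14.8585) = 38.9166 / 61.3142 = 0.63471

0.635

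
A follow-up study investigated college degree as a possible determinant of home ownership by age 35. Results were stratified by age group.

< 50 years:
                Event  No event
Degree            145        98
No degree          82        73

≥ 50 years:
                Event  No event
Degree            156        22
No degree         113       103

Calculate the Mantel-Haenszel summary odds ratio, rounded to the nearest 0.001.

2.542

OR_MH = Σ(aᵢdᵢ/nᵢ) / Σ(bᵢcᵢ/nᵢ), where nᵢ is the stratum total.
Stratum 1 (< 50 years): n = 398; a·d/n = 145·73/398 = 26.5955; b·c/n = 98·82/398 = 20.1910
Stratum 2 (≥ 50 years): n = 394; a·d/n = 156·103/394 = 40.7817; b·c/n = 22·113/394 = 6.3096
OR_MH = (26.5955 + 40.7817) / (20.1910 + 6.3096) = 67.3772 / 26.5006 = 2.54248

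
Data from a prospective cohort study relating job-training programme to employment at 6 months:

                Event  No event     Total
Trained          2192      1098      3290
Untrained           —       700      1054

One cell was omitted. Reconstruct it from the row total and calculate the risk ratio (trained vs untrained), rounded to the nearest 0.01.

1.98

The missing cell is in the unexposed row: 1054 − 700 = 354.
So a = 2192, b = 1098, c = 354, d = 700.
RR = [a/(a+b)] / [c/(c+d)] = (2192/3290) / (354/1054) = 0.66626/0.33586 = 1.98373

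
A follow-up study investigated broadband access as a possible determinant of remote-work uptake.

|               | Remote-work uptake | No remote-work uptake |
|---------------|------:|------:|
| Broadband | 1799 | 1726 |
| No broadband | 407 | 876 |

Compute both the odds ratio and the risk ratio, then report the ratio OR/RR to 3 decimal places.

Cells: a = 1799, b = 1726, c = 407, d = 876.
OR = (1799·876)/(1726·407) = 1575924/702482 = 2.24337
Risk in exposed = 1799/3525 = 0.51035; risk in unexposed = 407/1283 = 0.31723; RR = 1.60881
OR/RR = 2.24337 / 1.60881 = 1.39443
The outcome is not rare, so the OR lies further from 1 than the RR.

1.394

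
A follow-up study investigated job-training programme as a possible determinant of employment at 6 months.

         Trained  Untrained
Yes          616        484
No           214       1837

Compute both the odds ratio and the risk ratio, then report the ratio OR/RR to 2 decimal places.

3.07

Reading the table with exposure as columns: a = 616 (Trained, case), b = 214 (Trained, non-case), c = 484 (Untrained, case), d = 1837.
OR = (616·1837)/(214·484) = 1131592/103576 = 10.92523
Risk in exposed = 616/830 = 0.74217; risk in unexposed = 484/2321 = 0.20853; RR = 3.55904
OR/RR = 10.92523 / 3.55904 = 3.06972
The outcome is not rare, so the OR lies further from 1 than the RR.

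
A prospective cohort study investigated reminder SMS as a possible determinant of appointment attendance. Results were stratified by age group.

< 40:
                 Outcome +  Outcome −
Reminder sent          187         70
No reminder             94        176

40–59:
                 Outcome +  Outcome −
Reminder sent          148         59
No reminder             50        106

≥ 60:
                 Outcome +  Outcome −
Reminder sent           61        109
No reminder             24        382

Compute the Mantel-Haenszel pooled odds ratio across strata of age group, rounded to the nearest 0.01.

OR_MH = Σ(aᵢdᵢ/nᵢ) / Σ(bᵢcᵢ/nᵢ), where nᵢ is the stratum total.
Stratum 1 (< 40): n = 527; a·d/n = 187·176/527 = 62.4516; b·c/n = 70·94/527 = 12.4858
Stratum 2 (40–59): n = 363; a·d/n = 148·106/363 = 43.2176; b·c/n = 59·50/363 = 8.1267
Stratum 3 (≥ 60): n = 576; a·d/n = 61·382/576 = 40.4549; b·c/n = 109·24/576 = 4.5417
OR_MH = (62.4516 + 43.2176 + 40.4549) / (12.4858 + 8.1267 + 4.5417) = 146.1241 / 25.1542 = 5.80914

5.81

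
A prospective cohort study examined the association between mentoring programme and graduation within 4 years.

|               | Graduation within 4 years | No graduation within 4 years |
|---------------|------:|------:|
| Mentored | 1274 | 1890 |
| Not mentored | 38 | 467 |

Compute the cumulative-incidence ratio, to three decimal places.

5.351

Cells: a = 1274, b = 1890, c = 38, d = 467.
Risk in exposed = 1274/3164 = 0.40265; risk in unexposed = 38/505 = 0.07525.
RR = 0.40265 / 0.07525 = 5.35107
The risk among the exposed is 5.35 times that among the unexposed.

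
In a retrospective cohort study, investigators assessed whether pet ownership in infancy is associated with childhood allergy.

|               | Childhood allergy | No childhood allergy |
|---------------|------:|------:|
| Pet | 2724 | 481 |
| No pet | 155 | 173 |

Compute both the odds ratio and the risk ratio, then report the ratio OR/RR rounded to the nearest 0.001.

Cells: a = 2724, b = 481, c = 155, d = 173.
OR = (2724·173)/(481·155) = 471252/74555 = 6.32086
Risk in exposed = 2724/3205 = 0.84992; risk in unexposed = 155/328 = 0.47256; RR = 1.79854
OR/RR = 6.32086 / 1.79854 = 3.51443
The outcome is not rare, so the OR lies further from 1 than the RR.

3.514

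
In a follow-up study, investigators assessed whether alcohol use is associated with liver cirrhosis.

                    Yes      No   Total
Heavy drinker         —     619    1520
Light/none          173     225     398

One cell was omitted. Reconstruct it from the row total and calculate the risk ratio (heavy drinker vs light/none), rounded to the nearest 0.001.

The missing cell is in the exposed row: 1520 − 619 = 901.
So a = 901, b = 619, c = 173, d = 225.
RR = [a/(a+b)] / [c/(c+d)] = (901/1520) / (173/398) = 0.59276/0.43467 = 1.36370

1.364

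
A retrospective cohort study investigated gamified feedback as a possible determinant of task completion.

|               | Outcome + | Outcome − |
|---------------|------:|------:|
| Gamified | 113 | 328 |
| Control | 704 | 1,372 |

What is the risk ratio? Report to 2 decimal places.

Cells: a = 113, b = 328, c = 704, d = 1372.
Risk in exposed = 113/441 = 0.25624; risk in unexposed = 704/2076 = 0.33911.
RR = 0.25624 / 0.33911 = 0.75560
The risk is 24% lower among the exposed than among the unexposed.

0.76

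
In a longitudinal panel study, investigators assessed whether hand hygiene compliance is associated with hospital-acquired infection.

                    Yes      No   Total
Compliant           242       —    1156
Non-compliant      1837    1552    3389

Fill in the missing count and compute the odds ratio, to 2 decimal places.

0.22

The missing cell is in the exposed row: 1156 − 242 = 914.
So a = 242, b = 914, c = 1837, d = 1552.
OR = (a·d)/(b·c) = (242 × 1552) / (914 × 1837) = 375584 / 1679018 = 0.22369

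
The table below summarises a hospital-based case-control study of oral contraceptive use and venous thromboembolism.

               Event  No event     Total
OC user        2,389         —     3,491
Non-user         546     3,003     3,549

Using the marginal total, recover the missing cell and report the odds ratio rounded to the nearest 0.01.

The missing cell is in the exposed row: 3491 − 2389 = 1102.
So a = 2389, b = 1102, c = 546, d = 3003.
OR = (a·d)/(b·c) = (2389 × 3003) / (1102 × 546) = 7174167 / 601692 = 11.92332

11.92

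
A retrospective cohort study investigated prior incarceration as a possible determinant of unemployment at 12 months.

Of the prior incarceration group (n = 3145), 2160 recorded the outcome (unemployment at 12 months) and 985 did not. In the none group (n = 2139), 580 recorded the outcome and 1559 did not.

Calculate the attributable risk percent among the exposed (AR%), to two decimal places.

60.52

From the description: a = 2160, b = 985, c = 580, d = 1559.
Risk in exposed = 2160/3145 = 0.68680; risk in unexposed = 580/2139 = 0.27115.
RR = 0.68680/0.27115 = 2.53289
AR% = (RR − 1)/RR × 100 = (2.53289 − 1)/2.53289 × 100 = 60.5194%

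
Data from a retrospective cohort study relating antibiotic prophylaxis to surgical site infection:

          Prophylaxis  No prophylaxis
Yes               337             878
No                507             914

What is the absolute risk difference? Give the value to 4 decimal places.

Reading the table with exposure as columns: a = 337 (Prophylaxis, case), b = 507 (Prophylaxis, non-case), c = 878 (No prophylaxis, case), d = 914.
Risk in exposed = 337/844 = 0.399289; risk in unexposed = 878/1792 = 0.489955.
Risk difference = 0.399289 − 0.489955 = -0.090666

-0.0907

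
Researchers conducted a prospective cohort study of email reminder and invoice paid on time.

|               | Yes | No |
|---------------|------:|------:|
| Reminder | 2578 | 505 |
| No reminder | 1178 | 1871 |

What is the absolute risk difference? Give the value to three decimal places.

0.450

Cells: a = 2578, b = 505, c = 1178, d = 1871.
Risk in exposed = 2578/3083 = 0.836199; risk in unexposed = 1178/3049 = 0.386356.
Risk difference = 0.836199 − 0.386356 = 0.449842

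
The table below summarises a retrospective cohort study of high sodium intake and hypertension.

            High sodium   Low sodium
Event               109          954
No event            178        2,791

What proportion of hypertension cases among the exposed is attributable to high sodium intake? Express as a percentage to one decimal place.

32.9

Reading the table with exposure as columns: a = 109 (High sodium, case), b = 178 (High sodium, non-case), c = 954 (Low sodium, case), d = 2791.
Risk in exposed = 109/287 = 0.37979; risk in unexposed = 954/3745 = 0.25474.
RR = 0.37979/0.25474 = 1.49090
AR% = (RR − 1)/RR × 100 = (1.49090 − 1)/1.49090 × 100 = 32.9263%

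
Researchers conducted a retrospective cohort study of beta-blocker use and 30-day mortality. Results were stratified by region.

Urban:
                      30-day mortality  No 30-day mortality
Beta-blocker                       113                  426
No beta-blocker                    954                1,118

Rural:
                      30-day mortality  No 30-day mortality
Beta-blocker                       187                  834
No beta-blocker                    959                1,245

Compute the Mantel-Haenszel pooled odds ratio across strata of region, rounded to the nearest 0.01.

0.30

OR_MH = Σ(aᵢdᵢ/nᵢ) / Σ(bᵢcᵢ/nᵢ), where nᵢ is the stratum total.
Stratum 1 (Urban): n = 2611; a·d/n = 113·1118/2611 = 48.3853; b·c/n = 426·954/2611 = 155.6507
Stratum 2 (Rural): n = 3225; a·d/n = 187·1245/3225 = 72.1907; b·c/n = 834·959/3225 = 248.0019
OR_MH = (48.3853 + 72.1907) / (155.6507 + 248.0019) = 120.5760 / 403.6526 = 0.29871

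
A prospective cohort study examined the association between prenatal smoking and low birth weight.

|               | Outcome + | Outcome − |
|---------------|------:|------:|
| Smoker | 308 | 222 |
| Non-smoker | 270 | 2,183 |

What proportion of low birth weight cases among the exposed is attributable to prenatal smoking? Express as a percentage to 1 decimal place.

Cells: a = 308, b = 222, c = 270, d = 2183.
Risk in exposed = 308/530 = 0.58113; risk in unexposed = 270/2453 = 0.11007.
RR = 0.58113/0.11007 = 5.27969
AR% = (RR − 1)/RR × 100 = (5.27969 − 1)/5.27969 × 100 = 81.0595%

81.1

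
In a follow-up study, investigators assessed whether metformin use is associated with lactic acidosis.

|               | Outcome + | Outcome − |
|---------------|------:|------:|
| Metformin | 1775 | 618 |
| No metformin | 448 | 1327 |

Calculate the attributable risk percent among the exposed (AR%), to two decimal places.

Cells: a = 1775, b = 618, c = 448, d = 1327.
Risk in exposed = 1775/2393 = 0.74175; risk in unexposed = 448/1775 = 0.25239.
RR = 0.74175/0.25239 = 2.93884
AR% = (RR − 1)/RR × 100 = (2.93884 − 1)/2.93884 × 100 = 65.9730%

65.97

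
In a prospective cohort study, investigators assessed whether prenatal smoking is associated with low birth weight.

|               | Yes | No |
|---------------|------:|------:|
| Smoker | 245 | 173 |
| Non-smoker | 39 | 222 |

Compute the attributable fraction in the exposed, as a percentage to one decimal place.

74.5

Cells: a = 245, b = 173, c = 39, d = 222.
Risk in exposed = 245/418 = 0.58612; risk in unexposed = 39/261 = 0.14943.
RR = 0.58612/0.14943 = 3.92252
AR% = (RR − 1)/RR × 100 = (3.92252 − 1)/3.92252 × 100 = 74.5062%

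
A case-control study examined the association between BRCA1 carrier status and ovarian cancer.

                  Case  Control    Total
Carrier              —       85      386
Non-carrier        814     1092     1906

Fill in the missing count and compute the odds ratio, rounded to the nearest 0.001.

4.751

The missing cell is in the exposed row: 386 − 85 = 301.
So a = 301, b = 85, c = 814, d = 1092.
OR = (a·d)/(b·c) = (301 × 1092) / (85 × 814) = 328692 / 69190 = 4.75057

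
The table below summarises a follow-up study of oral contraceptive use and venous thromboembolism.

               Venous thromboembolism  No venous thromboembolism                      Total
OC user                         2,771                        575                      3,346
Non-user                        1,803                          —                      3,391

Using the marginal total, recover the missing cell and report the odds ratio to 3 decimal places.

4.244

The missing cell is in the unexposed row: 3391 − 1803 = 1588.
So a = 2771, b = 575, c = 1803, d = 1588.
OR = (a·d)/(b·c) = (2771 × 1588) / (575 × 1803) = 4400348 / 1036725 = 4.24447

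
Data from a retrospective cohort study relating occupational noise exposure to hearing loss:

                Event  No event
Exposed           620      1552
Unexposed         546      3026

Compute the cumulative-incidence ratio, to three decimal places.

1.867

Cells: a = 620, b = 1552, c = 546, d = 3026.
Risk in exposed = 620/2172 = 0.28545; risk in unexposed = 546/3572 = 0.15286.
RR = 0.28545 / 0.15286 = 1.86746
The risk among the exposed is 1.87 times that among the unexposed.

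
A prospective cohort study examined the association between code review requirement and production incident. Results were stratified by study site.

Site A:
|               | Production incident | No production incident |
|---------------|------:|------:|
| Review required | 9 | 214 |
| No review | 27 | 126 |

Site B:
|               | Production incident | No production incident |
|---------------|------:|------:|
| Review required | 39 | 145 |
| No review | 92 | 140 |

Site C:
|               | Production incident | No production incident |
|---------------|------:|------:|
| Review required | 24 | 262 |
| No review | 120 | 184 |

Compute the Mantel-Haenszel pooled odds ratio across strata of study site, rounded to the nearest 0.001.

0.235

OR_MH = Σ(aᵢdᵢ/nᵢ) / Σ(bᵢcᵢ/nᵢ), where nᵢ is the stratum total.
Stratum 1 (Site A): n = 376; a·d/n = 9·126/376 = 3.0160; b·c/n = 214·27/376 = 15.3670
Stratum 2 (Site B): n = 416; a·d/n = 39·140/416 = 13.1250; b·c/n = 145·92/416 = 32.0673
Stratum 3 (Site C): n = 590; a·d/n = 24·184/590 = 7.4847; b·c/n = 262·120/590 = 53.2881
OR_MH = (3.0160 + 13.1250 + 7.4847) / (15.3670 + 32.0673 + 53.2881) = 23.6257 / 100.7225 = 0.23456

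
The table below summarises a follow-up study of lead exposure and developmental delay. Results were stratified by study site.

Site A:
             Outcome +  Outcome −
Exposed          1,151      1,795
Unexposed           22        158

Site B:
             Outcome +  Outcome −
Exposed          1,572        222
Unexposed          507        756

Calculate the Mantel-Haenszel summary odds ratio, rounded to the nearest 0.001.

OR_MH = Σ(aᵢdᵢ/nᵢ) / Σ(bᵢcᵢ/nᵢ), where nᵢ is the stratum total.
Stratum 1 (Site A): n = 3126; a·d/n = 1151·158/3126 = 58.1759; b·c/n = 1795·22/3126 = 12.6328
Stratum 2 (Site B): n = 3057; a·d/n = 1572·756/3057 = 388.7576; b·c/n = 222·507/3057 = 36.8184
OR_MH = (58.1759 + 388.7576) / (12.6328 + 36.8184) = 446.9335 / 49.4512 = 9.03787

9.038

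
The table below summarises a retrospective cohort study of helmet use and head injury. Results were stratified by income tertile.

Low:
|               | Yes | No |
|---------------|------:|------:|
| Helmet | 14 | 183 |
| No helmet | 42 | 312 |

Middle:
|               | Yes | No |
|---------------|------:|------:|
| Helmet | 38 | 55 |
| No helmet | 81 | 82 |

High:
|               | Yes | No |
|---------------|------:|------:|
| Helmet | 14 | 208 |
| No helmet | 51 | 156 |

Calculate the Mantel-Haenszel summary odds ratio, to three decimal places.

0.449

OR_MH = Σ(aᵢdᵢ/nᵢ) / Σ(bᵢcᵢ/nᵢ), where nᵢ is the stratum total.
Stratum 1 (Low): n = 551; a·d/n = 14·312/551 = 7.9274; b·c/n = 183·42/551 = 13.9492
Stratum 2 (Middle): n = 256; a·d/n = 38·82/256 = 12.1719; b·c/n = 55·81/256 = 17.4023
Stratum 3 (High): n = 429; a·d/n = 14·156/429 = 5.0909; b·c/n = 208·51/429 = 24.7273
OR_MH = (7.9274 + 12.1719 + 5.0909) / (13.9492 + 17.4023 + 24.7273) = 25.1902 / 56.0788 = 0.44919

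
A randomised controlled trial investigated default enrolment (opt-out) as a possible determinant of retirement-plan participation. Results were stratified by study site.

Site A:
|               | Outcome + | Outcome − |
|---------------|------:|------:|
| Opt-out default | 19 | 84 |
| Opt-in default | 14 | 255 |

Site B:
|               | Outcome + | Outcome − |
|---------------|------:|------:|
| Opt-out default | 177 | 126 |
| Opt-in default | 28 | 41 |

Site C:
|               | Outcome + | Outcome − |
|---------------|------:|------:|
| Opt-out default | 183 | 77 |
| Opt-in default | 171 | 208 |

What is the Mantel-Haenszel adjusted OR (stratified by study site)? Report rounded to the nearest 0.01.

OR_MH = Σ(aᵢdᵢ/nᵢ) / Σ(bᵢcᵢ/nᵢ), where nᵢ is the stratum total.
Stratum 1 (Site A): n = 372; a·d/n = 19·255/372 = 13.0242; b·c/n = 84·14/372 = 3.1613
Stratum 2 (Site B): n = 372; a·d/n = 177·41/372 = 19.5081; b·c/n = 126·28/372 = 9.4839
Stratum 3 (Site C): n = 639; a·d/n = 183·208/639 = 59.5681; b·c/n = 77·171/639 = 20.6056
OR_MH = (13.0242 + 19.5081 + 59.5681) / (3.1613 + 9.4839 + 20.6056) = 92.1003 / 33.2508 = 2.76987

2.77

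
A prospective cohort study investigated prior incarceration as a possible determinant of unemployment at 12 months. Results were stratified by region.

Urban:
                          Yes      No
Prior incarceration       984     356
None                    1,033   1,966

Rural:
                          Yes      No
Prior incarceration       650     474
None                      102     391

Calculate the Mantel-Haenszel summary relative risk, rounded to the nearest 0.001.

2.252

RR_MH = Σ(aᵢ·n₀ᵢ/nᵢ) / Σ(cᵢ·n₁ᵢ/nᵢ), with n₁ᵢ = aᵢ+bᵢ (exposed), n₀ᵢ = cᵢ+dᵢ (unexposed), nᵢ = n₁ᵢ+n₀ᵢ.
Stratum 1 (Urban): n₁ = 1340, n₀ = 2999, n = 4339; a·n₀/n = 984·2999/4339 = 680.1143; c·n₁/n = 1033·1340/4339 = 319.0182
Stratum 2 (Rural): n₁ = 1124, n₀ = 493, n = 1617; a·n₀/n = 650·493/1617 = 198.1756; c·n₁/n = 102·1124/1617 = 70.9017
RR_MH = (680.1143 + 198.1756) / (319.0182 + 70.9017) = 878.2899 / 389.9199 = 2.25249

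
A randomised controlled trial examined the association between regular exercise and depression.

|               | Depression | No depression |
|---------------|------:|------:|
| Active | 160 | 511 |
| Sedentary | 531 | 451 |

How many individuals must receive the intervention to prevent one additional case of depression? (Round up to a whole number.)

4

Risk in treated group = 160/671 = 0.23845; risk in control = 531/982 = 0.54073.
Absolute risk reduction = 0.54073 − 0.23845 = 0.30228
NNT = 1 / ARR = 1 / 0.30228 = 3.308 → round up → 4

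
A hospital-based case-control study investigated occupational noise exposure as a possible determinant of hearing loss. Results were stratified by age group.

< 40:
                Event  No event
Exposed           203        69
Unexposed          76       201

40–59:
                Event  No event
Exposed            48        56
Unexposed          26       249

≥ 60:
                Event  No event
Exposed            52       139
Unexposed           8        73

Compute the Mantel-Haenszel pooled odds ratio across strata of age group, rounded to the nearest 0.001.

6.854

OR_MH = Σ(aᵢdᵢ/nᵢ) / Σ(bᵢcᵢ/nᵢ), where nᵢ is the stratum total.
Stratum 1 (< 40): n = 549; a·d/n = 203·201/549 = 74.3224; b·c/n = 69·76/549 = 9.5519
Stratum 2 (40–59): n = 379; a·d/n = 48·249/379 = 31.5356; b·c/n = 56·26/379 = 3.8417
Stratum 3 (≥ 60): n = 272; a·d/n = 52·73/272 = 13.9559; b·c/n = 139·8/272 = 4.0882
OR_MH = (74.3224 + 31.5356 + 13.9559) / (9.5519 + 3.8417 + 4.0882) = 119.8139 / 17.4818 = 6.85362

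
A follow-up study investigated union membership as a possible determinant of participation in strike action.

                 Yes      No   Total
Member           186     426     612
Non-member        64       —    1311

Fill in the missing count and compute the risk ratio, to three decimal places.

The missing cell is in the unexposed row: 1311 − 64 = 1247.
So a = 186, b = 426, c = 64, d = 1247.
RR = [a/(a+b)] / [c/(c+d)] = (186/612) / (64/1311) = 0.30392/0.04882 = 6.22564

6.226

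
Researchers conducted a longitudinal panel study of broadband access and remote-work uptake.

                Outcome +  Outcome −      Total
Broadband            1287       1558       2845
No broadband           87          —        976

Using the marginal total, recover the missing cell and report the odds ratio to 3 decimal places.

8.441

The missing cell is in the unexposed row: 976 − 87 = 889.
So a = 1287, b = 1558, c = 87, d = 889.
OR = (a·d)/(b·c) = (1287 × 889) / (1558 × 87) = 1144143 / 135546 = 8.44099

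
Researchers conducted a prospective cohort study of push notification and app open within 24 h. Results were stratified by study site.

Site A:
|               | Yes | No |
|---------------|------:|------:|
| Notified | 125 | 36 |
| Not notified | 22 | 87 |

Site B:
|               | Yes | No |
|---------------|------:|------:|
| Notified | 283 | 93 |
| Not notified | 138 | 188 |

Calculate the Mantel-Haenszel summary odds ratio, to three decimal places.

OR_MH = Σ(aᵢdᵢ/nᵢ) / Σ(bᵢcᵢ/nᵢ), where nᵢ is the stratum total.
Stratum 1 (Site A): n = 270; a·d/n = 125·87/270 = 40.2778; b·c/n = 36·22/270 = 2.9333
Stratum 2 (Site B): n = 702; a·d/n = 283·188/702 = 75.7892; b·c/n = 93·138/702 = 18.2821
OR_MH = (40.2778 + 75.7892) / (2.9333 + 18.2821) = 116.0670 / 21.2154 = 5.47089

5.471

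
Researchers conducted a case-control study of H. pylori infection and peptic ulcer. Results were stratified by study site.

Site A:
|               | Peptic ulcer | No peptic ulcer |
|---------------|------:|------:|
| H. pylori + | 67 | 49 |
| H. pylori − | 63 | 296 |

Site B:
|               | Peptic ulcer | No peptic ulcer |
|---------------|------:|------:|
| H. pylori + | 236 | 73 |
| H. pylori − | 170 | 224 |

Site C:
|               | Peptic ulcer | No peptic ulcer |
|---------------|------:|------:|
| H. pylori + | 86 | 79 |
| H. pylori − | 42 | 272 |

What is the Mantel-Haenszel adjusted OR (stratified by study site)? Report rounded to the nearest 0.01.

OR_MH = Σ(aᵢdᵢ/nᵢ) / Σ(bᵢcᵢ/nᵢ), where nᵢ is the stratum total.
Stratum 1 (Site A): n = 475; a·d/n = 67·296/475 = 41.7516; b·c/n = 49·63/475 = 6.4989
Stratum 2 (Site B): n = 703; a·d/n = 236·224/703 = 75.1977; b·c/n = 73·170/703 = 17.6529
Stratum 3 (Site C): n = 479; a·d/n = 86·272/479 = 48.8351; b·c/n = 79·42/479 = 6.9269
OR_MH = (41.7516 + 75.1977 + 48.8351) / (6.4989 + 17.6529 + 6.9269) = 165.7844 / 31.0788 = 5.33432

5.33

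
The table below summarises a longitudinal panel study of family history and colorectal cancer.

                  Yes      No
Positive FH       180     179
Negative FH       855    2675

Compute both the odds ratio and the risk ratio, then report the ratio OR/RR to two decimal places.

1.52

Cells: a = 180, b = 179, c = 855, d = 2675.
OR = (180·2675)/(179·855) = 481500/153045 = 3.14613
Risk in exposed = 180/359 = 0.50139; risk in unexposed = 855/3530 = 0.24221; RR = 2.07008
OR/RR = 3.14613 / 2.07008 = 1.51981
The outcome is not rare, so the OR lies further from 1 than the RR.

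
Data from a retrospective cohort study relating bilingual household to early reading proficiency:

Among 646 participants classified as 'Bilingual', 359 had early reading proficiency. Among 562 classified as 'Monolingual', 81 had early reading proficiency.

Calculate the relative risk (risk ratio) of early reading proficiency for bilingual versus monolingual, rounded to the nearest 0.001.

3.856

From the description: a = 359, b = 287, c = 81, d = 481.
Risk in exposed = 359/646 = 0.55573; risk in unexposed = 81/562 = 0.14413.
RR = 0.55573 / 0.14413 = 3.85579
The risk among the exposed is 3.86 times that among the unexposed.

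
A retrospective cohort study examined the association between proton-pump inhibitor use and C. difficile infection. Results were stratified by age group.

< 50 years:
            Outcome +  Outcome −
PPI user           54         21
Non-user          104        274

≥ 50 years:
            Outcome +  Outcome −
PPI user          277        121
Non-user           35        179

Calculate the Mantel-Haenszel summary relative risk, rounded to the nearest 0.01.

3.55

RR_MH = Σ(aᵢ·n₀ᵢ/nᵢ) / Σ(cᵢ·n₁ᵢ/nᵢ), with n₁ᵢ = aᵢ+bᵢ (exposed), n₀ᵢ = cᵢ+dᵢ (unexposed), nᵢ = n₁ᵢ+n₀ᵢ.
Stratum 1 (< 50 years): n₁ = 75, n₀ = 378, n = 453; a·n₀/n = 54·378/453 = 45.0596; c·n₁/n = 104·75/453 = 17.2185
Stratum 2 (≥ 50 years): n₁ = 398, n₀ = 214, n = 612; a·n₀/n = 277·214/612 = 96.8595; c·n₁/n = 35·398/612 = 22.7614
RR_MH = (45.0596 + 96.8595) / (17.2185 + 22.7614) = 141.9191 / 39.9800 = 3.54975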